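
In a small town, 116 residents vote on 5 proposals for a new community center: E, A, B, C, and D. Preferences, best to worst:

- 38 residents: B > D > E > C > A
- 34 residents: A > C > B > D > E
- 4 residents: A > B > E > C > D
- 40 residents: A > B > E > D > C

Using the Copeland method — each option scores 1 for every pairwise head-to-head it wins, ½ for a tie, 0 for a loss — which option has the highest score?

A

E: beats C; loses to A, B, and D → score 1.
A: beats E, B, C, and D → score 4.
B: beats E, C, and D; loses to A → score 3.
C: loses to E, A, B, and D → score 0.
D: beats E and C; loses to A and B → score 2.
A has the best pairwise record.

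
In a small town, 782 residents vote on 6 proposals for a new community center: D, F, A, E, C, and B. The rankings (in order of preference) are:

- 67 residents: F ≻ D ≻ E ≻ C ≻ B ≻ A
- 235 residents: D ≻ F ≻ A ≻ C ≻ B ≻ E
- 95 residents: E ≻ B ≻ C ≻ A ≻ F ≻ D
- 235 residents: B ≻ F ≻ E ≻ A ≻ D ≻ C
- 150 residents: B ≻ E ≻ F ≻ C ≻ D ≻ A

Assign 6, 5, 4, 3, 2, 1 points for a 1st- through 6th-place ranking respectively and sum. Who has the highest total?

D: 67·5 + 235·6 + 95·1 + 235·2 + 150·2 = 2610
F: 67·6 + 235·5 + 95·2 + 235·5 + 150·4 = 3542
A: 67·1 + 235·4 + 95·3 + 235·3 + 150·1 = 2147
E: 67·4 + 235·1 + 95·6 + 235·4 + 150·5 = 2763
C: 67·3 + 235·3 + 95·4 + 235·1 + 150·3 = 1971
B: 67·2 + 235·2 + 95·5 + 235·6 + 150·6 = 3389
F has the highest Borda score (3542).

F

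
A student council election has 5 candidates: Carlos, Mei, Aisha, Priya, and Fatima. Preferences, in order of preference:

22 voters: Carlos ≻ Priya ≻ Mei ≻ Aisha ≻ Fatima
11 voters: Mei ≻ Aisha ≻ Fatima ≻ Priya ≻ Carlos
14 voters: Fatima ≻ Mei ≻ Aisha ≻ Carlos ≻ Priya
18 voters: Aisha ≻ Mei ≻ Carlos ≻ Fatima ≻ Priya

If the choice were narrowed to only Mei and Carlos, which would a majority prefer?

Voters preferring Mei to Carlos: 43; preferring Carlos to Mei: 22.
Mei wins the head-to-head.

Mei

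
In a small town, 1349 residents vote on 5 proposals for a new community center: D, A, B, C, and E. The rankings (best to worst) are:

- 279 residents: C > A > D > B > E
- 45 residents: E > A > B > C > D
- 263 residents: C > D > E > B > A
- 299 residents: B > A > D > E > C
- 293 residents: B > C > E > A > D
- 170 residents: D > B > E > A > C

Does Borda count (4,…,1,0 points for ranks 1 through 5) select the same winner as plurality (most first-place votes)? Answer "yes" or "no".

yes

Borda — scores: D 2625, A 2332, B 3510, C 3092, E 1931. Winner: B.
Plurality — first-place votes: D 170, A 0, B 592, C 542, E 45. Winner: B.
The two methods agree.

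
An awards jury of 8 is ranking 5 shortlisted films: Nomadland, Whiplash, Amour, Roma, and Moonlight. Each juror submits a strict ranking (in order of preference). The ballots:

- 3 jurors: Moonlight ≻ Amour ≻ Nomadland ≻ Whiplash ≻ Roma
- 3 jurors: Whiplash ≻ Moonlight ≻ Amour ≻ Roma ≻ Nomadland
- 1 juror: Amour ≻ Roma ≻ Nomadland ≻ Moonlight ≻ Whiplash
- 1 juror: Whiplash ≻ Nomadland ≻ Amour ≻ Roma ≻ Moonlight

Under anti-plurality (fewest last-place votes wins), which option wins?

Amour

Last-place votes: Nomadland 3, Whiplash 1, Amour 0, Roma 3, Moonlight 1.
Amour is ranked last by the fewest voters, so Amour wins.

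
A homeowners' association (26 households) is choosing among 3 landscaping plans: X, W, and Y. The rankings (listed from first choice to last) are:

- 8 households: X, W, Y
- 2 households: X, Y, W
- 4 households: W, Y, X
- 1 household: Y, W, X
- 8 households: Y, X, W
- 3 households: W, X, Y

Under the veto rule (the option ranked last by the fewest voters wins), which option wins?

X

Last-place votes: X 5, W 10, Y 11.
X is ranked last by the fewest voters, so X wins.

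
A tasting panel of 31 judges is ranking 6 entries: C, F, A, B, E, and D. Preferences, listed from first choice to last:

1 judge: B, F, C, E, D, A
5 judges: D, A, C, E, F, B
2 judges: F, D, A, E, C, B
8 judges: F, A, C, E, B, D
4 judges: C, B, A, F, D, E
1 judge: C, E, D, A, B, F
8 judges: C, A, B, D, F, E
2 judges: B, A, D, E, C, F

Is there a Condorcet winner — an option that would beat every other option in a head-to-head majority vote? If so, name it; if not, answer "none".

A vs C: 17–14 for A.
A vs F: 20–11 for A.
A vs B: 24–7 for A.
A vs E: 29–2 for A.
A vs D: 22–9 for A.
A beats every other option head-to-head.

A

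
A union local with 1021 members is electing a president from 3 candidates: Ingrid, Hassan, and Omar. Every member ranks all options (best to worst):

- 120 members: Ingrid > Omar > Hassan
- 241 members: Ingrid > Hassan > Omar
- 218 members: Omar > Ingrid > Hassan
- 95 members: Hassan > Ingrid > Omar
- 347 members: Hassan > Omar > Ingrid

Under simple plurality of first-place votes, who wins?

First-place votes: Ingrid 361, Hassan 442, Omar 218.
Hassan has the most first-place votes.

Hassan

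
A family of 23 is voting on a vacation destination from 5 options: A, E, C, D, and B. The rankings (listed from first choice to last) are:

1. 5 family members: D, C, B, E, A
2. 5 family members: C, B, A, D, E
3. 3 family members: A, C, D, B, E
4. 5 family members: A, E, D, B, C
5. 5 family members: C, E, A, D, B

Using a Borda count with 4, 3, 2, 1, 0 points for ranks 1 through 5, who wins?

A: 5·0 + 5·2 + 3·4 + 5·4 + 5·2 = 52
E: 5·1 + 5·0 + 3·0 + 5·3 + 5·3 = 35
C: 5·3 + 5·4 + 3·3 + 5·0 + 5·4 = 64
D: 5·4 + 5·1 + 3·2 + 5·2 + 5·1 = 46
B: 5·2 + 5·3 + 3·1 + 5·1 + 5·0 = 33
C has the highest Borda score (64).

C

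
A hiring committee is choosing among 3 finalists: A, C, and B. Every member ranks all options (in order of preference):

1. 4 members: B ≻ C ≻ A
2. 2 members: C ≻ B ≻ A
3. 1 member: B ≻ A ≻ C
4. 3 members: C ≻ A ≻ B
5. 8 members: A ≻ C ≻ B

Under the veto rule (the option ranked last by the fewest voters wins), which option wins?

Last-place votes: A 6, C 1, B 11.
C is ranked last by the fewest voters, so C wins.

C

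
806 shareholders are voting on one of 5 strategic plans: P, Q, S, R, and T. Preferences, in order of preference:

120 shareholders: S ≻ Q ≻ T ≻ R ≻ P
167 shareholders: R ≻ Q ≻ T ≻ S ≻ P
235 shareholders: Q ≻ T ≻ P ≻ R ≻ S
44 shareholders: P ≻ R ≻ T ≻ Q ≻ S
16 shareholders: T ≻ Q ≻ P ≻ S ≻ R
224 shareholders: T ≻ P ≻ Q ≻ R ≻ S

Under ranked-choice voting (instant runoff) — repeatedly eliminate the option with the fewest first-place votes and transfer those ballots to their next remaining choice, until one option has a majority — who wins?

Q

Round 1: P 44, Q 235, S 120, R 167, T 240. Eliminate P.
Round 2: Q 235, S 120, R 211, T 240. Eliminate S.
Round 3: Q 355, R 211, T 240. Eliminate R.
Round 4: Q 522, T 284. Q has a majority.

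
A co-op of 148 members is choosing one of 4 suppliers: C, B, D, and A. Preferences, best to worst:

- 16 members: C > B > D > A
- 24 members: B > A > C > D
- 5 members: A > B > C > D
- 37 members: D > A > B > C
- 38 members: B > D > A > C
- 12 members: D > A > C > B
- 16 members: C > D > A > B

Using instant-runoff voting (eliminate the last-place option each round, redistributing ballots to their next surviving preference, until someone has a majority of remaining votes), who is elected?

Round 1: C 32, B 62, D 49, A 5. Eliminate A.
Round 2: C 32, B 67, D 49. Eliminate C.
Round 3: B 83, D 65. B has a majority.

B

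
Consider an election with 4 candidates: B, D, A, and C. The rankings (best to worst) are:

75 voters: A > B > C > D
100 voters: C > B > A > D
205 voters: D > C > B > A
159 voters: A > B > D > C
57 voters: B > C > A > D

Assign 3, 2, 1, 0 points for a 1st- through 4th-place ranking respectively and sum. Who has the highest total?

B: 75·2 + 100·2 + 205·1 + 159·2 + 57·3 = 1044
D: 75·0 + 100·0 + 205·3 + 159·1 + 57·0 = 774
A: 75·3 + 100·1 + 205·0 + 159·3 + 57·1 = 859
C: 75·1 + 100·3 + 205·2 + 159·0 + 57·2 = 899
B has the highest Borda score (1044).

B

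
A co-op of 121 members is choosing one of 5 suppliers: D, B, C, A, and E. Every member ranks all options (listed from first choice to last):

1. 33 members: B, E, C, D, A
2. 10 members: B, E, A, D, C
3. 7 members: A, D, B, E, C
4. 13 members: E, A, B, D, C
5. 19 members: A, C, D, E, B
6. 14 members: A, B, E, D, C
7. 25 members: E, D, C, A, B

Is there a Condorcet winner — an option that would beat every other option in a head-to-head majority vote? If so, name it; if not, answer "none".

Checking pairwise contests:
B beats D 70–51.
A beats B 78–43.
D beats C 69–52.
E beats A 81–40.
B beats E 64–57.
Every option loses at least one head-to-head, so there is no Condorcet winner.

none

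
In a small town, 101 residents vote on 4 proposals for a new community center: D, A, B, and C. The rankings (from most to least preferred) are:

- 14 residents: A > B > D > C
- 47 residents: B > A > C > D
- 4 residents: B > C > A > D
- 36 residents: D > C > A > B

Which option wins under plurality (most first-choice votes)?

B

First-place votes: D 36, A 14, B 51, C 0.
B has the most first-place votes.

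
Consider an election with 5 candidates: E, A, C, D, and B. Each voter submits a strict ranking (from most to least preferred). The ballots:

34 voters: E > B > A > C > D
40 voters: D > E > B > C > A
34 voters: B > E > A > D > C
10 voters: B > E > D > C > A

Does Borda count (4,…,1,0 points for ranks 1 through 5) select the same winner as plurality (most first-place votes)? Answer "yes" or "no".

Borda — scores: E 388, A 136, C 84, D 214, B 358. Winner: E.
Plurality — first-place votes: E 34, A 0, C 0, D 40, B 44. Winner: B.
The two methods disagree.

no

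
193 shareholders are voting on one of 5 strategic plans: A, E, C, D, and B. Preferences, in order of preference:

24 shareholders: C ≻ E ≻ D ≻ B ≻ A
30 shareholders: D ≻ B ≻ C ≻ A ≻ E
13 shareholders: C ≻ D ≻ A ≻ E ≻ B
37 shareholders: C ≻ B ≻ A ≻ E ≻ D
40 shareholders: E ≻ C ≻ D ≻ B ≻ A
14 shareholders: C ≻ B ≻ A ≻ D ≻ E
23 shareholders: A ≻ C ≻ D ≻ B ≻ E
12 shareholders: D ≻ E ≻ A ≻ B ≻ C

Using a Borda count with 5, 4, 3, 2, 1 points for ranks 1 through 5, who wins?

C

A: 24·1 + 30·2 + 13·3 + 37·3 + 40·1 + 14·3 + 23·5 + 12·3 = 467
E: 24·4 + 30·1 + 13·2 + 37·2 + 40·5 + 14·1 + 23·1 + 12·4 = 511
C: 24·5 + 30·3 + 13·5 + 37·5 + 40·4 + 14·5 + 23·4 + 12·1 = 794
D: 24·3 + 30·5 + 13·4 + 37·1 + 40·3 + 14·2 + 23·3 + 12·5 = 588
B: 24·2 + 30·4 + 13·1 + 37·4 + 40·2 + 14·4 + 23·2 + 12·2 = 535
C has the highest Borda score (794).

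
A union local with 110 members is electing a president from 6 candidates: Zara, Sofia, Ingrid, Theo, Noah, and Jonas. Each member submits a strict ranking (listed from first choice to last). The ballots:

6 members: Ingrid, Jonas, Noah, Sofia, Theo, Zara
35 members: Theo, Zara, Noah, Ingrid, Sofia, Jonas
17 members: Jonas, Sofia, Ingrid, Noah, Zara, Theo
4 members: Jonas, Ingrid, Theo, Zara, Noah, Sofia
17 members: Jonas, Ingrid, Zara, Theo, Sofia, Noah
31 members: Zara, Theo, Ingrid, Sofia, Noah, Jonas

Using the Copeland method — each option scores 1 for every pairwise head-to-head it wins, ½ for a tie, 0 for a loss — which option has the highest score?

Zara

Zara: beats Sofia, Ingrid, Theo, Noah, and Jonas → score 5.
Sofia: beats Noah and Jonas; loses to Zara, Ingrid, and Theo → score 2.
Ingrid: beats Sofia, Noah, and Jonas; loses to Zara and Theo → score 3.
Theo: beats Sofia, Ingrid, Noah, and Jonas; loses to Zara → score 4.
Noah: beats Jonas; loses to Zara, Sofia, Ingrid, and Theo → score 1.
Jonas: loses to Zara, Sofia, Ingrid, Theo, and Noah → score 0.
Zara has the best pairwise record.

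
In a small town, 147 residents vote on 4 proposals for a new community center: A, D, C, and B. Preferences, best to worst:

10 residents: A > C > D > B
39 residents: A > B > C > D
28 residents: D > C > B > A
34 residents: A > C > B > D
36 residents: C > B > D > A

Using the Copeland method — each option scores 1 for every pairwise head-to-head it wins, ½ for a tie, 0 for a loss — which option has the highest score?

A: beats D, C, and B → score 3.
D: loses to A, C, and B → score 0.
C: beats D and B; loses to A → score 2.
B: beats D; loses to A and C → score 1.
A has the best pairwise record.

A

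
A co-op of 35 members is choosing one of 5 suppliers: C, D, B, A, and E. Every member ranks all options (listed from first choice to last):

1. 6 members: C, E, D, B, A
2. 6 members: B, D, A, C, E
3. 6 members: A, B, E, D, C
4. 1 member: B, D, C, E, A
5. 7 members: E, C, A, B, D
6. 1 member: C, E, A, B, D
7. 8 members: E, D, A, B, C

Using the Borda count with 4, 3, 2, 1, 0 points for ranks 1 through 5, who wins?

C: 6·4 + 6·1 + 6·0 + 1·2 + 7·3 + 1·4 + 8·0 = 57
D: 6·2 + 6·3 + 6·1 + 1·3 + 7·0 + 1·0 + 8·3 = 63
B: 6·1 + 6·4 + 6·3 + 1·4 + 7·1 + 1·1 + 8·1 = 68
A: 6·0 + 6·2 + 6·4 + 1·0 + 7·2 + 1·2 + 8·2 = 68
E: 6·3 + 6·0 + 6·2 + 1·1 + 7·4 + 1·3 + 8·4 = 94
E has the highest Borda score (94).

E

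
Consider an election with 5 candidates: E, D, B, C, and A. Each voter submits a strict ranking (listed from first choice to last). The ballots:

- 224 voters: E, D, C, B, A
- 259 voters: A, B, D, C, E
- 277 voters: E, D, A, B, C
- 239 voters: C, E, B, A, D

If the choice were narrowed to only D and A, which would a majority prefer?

D

Voters preferring D to A: 501; preferring A to D: 498.
D wins the head-to-head.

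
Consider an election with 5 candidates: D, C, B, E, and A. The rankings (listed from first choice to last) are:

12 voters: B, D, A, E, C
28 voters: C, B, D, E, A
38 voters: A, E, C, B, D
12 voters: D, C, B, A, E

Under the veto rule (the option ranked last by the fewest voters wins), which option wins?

B

Last-place votes: D 38, C 12, B 0, E 12, A 28.
B is ranked last by the fewest voters, so B wins.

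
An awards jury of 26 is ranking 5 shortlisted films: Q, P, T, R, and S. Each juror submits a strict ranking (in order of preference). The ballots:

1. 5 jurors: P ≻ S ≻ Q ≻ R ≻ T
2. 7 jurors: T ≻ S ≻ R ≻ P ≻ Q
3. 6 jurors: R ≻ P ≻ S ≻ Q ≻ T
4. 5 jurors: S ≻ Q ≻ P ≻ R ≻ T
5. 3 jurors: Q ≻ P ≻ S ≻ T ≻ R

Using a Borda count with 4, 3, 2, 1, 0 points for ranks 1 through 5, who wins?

Q: 5·2 + 7·0 + 6·1 + 5·3 + 3·4 = 43
P: 5·4 + 7·1 + 6·3 + 5·2 + 3·3 = 64
T: 5·0 + 7·4 + 6·0 + 5·0 + 3·1 = 31
R: 5·1 + 7·2 + 6·4 + 5·1 + 3·0 = 48
S: 5·3 + 7·3 + 6·2 + 5·4 + 3·2 = 74
S has the highest Borda score (74).

S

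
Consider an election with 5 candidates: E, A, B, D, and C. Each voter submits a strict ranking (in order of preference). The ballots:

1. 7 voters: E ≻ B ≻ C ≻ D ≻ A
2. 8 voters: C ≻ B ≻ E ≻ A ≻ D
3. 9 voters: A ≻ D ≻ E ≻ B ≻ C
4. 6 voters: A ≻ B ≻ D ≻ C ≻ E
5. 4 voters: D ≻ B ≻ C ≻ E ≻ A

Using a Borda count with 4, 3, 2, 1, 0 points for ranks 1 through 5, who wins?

B

E: 7·4 + 8·2 + 9·2 + 6·0 + 4·1 = 66
A: 7·0 + 8·1 + 9·4 + 6·4 + 4·0 = 68
B: 7·3 + 8·3 + 9·1 + 6·3 + 4·3 = 84
D: 7·1 + 8·0 + 9·3 + 6·2 + 4·4 = 62
C: 7·2 + 8·4 + 9·0 + 6·1 + 4·2 = 60
B has the highest Borda score (84).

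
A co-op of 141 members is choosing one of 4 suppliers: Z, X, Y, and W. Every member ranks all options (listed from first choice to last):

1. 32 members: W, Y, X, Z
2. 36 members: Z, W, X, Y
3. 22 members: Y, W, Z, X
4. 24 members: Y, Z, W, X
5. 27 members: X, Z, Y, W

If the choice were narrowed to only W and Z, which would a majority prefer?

Voters preferring W to Z: 54; preferring Z to W: 87.
Z wins the head-to-head.

Z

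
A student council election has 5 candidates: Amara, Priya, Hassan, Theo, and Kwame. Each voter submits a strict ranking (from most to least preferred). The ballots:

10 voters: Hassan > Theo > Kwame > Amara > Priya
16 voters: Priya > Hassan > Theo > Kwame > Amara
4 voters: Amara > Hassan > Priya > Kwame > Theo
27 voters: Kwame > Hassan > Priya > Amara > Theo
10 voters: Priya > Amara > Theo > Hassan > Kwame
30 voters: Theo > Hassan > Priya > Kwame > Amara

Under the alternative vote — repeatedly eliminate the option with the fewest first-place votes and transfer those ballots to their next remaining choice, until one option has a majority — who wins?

Priya

Round 1: Amara 4, Priya 26, Hassan 10, Theo 30, Kwame 27. Eliminate Amara.
Round 2: Priya 26, Hassan 14, Theo 30, Kwame 27. Eliminate Hassan.
Round 3: Priya 30, Theo 40, Kwame 27. Eliminate Kwame.
Round 4: Priya 57, Theo 40. Priya has a majority.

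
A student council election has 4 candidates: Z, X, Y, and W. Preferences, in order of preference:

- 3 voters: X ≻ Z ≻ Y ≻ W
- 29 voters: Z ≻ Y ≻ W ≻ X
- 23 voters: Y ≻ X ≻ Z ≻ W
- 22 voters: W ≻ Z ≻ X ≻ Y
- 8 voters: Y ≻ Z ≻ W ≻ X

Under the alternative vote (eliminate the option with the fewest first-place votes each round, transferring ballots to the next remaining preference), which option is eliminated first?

X

Round 1: Z 29, X 3, Y 31, W 22. Eliminate X.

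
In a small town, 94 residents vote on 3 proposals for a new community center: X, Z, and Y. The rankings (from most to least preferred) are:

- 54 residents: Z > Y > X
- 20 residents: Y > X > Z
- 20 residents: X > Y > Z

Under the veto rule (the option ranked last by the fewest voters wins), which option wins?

Last-place votes: X 54, Z 40, Y 0.
Y is ranked last by the fewest voters, so Y wins.

Y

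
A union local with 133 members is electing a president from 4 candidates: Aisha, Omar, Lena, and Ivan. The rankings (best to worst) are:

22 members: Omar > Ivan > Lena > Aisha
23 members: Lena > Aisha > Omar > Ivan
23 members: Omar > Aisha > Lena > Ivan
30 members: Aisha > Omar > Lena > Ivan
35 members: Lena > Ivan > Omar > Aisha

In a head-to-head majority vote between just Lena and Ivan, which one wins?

Lena

Voters preferring Lena to Ivan: 111; preferring Ivan to Lena: 22.
Lena wins the head-to-head.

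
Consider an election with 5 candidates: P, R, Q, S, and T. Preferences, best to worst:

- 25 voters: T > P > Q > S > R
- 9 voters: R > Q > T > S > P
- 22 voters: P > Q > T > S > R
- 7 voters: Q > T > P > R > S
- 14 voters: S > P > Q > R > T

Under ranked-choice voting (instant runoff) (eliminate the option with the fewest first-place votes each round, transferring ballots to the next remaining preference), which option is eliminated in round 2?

R

Round 1: P 22, R 9, Q 7, S 14, T 25. Eliminate Q.
Round 2: P 22, R 9, S 14, T 32. Eliminate R.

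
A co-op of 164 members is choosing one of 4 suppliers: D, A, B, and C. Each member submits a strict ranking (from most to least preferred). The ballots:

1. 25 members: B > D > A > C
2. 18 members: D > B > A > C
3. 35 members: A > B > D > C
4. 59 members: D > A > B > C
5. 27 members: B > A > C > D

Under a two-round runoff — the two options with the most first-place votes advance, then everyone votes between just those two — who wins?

B

Round 1 first-place votes: D 77, A 35, B 52, C 0.
D and B advance.
Runoff: D is preferred to B by 77 voters; B by 87.
B wins the runoff.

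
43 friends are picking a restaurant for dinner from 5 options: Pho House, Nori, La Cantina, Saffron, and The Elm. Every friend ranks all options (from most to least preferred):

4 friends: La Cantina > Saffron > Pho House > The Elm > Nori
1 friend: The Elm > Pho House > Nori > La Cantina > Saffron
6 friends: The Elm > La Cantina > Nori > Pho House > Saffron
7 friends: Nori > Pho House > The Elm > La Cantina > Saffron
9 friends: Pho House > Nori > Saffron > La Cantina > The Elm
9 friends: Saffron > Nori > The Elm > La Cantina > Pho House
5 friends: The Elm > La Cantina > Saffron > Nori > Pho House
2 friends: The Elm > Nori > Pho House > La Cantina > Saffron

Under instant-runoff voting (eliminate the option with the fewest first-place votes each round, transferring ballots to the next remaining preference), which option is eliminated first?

La Cantina

Round 1: Pho House 9, Nori 7, La Cantina 4, Saffron 9, The Elm 14. Eliminate La Cantina.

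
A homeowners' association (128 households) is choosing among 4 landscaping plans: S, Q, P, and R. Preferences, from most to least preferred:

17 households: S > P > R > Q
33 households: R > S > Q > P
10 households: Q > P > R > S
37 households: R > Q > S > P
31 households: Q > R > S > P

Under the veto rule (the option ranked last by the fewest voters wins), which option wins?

Last-place votes: S 10, Q 17, P 101, R 0.
R is ranked last by the fewest voters, so R wins.

R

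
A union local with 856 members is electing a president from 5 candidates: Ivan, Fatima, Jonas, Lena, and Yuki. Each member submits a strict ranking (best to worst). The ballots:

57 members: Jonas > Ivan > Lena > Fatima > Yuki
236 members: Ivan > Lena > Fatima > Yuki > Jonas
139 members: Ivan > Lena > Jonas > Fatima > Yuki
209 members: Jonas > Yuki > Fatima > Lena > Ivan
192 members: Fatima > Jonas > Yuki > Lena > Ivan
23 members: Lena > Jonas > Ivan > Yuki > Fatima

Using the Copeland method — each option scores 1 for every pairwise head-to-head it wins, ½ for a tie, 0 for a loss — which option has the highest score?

Ivan: beats Fatima, Lena, and Yuki; loses to Jonas → score 3.
Fatima: beats Yuki; ties Jonas; loses to Ivan and Lena → score 1.5.
Jonas: beats Ivan, Lena, and Yuki; ties Fatima → score 3.5.
Lena: beats Fatima and Yuki; loses to Ivan and Jonas → score 2.
Yuki: loses to Ivan, Fatima, Jonas, and Lena → score 0.
Jonas has the best pairwise record.

Jonas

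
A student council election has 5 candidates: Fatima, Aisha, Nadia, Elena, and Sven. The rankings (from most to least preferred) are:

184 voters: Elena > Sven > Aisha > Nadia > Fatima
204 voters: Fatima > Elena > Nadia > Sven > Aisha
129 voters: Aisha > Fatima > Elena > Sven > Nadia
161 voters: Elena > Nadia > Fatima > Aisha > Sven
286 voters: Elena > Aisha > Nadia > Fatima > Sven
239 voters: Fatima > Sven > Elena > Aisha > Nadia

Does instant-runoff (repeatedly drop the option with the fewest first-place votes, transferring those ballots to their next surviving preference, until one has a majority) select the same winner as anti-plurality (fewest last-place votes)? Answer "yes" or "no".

yes

Instant-runoff — R1 Fatima 443, Aisha 129, Nadia 0, Elena 631, Sven 0 (Elena winner). Winner: Elena.
Anti-plurality — last-place votes: Fatima 184, Aisha 204, Nadia 368, Elena 0, Sven 447. Winner: Elena.
The two methods agree.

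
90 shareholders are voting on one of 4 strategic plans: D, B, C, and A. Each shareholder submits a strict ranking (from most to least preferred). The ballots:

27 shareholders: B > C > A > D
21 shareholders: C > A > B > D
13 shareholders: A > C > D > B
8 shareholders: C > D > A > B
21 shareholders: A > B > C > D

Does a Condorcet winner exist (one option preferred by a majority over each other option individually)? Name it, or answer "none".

Checking pairwise contests:
B beats D 69–21.
A beats B 63–27.
B beats C 48–42.
C beats A 56–34.
Every option loses at least one head-to-head, so there is no Condorcet winner.

none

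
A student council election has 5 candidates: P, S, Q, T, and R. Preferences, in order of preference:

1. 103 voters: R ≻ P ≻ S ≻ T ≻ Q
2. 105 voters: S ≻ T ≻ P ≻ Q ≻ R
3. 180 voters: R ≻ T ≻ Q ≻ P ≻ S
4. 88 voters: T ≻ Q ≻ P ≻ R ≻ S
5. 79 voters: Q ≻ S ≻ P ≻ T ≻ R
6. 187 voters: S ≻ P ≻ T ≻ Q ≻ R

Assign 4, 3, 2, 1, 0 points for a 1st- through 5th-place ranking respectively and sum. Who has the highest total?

P: 103·3 + 105·2 + 180·1 + 88·2 + 79·2 + 187·3 = 1594
S: 103·2 + 105·4 + 180·0 + 88·0 + 79·3 + 187·4 = 1611
Q: 103·0 + 105·1 + 180·2 + 88·3 + 79·4 + 187·1 = 1232
T: 103·1 + 105·3 + 180·3 + 88·4 + 79·1 + 187·2 = 1763
R: 103·4 + 105·0 + 180·4 + 88·1 + 79·0 + 187·0 = 1220
T has the highest Borda score (1763).

T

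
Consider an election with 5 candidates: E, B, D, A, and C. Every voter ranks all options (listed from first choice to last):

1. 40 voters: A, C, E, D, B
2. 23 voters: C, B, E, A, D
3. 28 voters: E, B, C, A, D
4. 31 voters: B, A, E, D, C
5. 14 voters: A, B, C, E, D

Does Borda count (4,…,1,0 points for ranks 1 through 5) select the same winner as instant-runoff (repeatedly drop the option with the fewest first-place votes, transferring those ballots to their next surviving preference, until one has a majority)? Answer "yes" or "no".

Borda — scores: E 314, B 319, D 71, A 360, C 296. Winner: A.
Instant-runoff — R1 E 28, B 31, D 0, A 54, C 23 (D out); R2 E 28, B 31, A 54, C 23 (C out); R3 E 28, B 54, A 54 (E out); R4 B 82, A 54 (B winner). Winner: B.
The two methods disagree.

no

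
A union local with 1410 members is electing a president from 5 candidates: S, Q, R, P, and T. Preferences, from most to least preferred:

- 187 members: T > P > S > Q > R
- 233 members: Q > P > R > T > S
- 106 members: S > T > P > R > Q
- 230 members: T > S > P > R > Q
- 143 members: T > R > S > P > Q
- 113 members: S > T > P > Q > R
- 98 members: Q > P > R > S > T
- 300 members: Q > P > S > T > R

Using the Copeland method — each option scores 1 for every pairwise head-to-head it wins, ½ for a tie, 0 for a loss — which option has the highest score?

S: beats Q and R; loses to P and T → score 2.
Q: beats R; loses to S, P, and T → score 1.
R: loses to S, Q, P, and T → score 0.
P: beats S, Q, and R; loses to T → score 3.
T: beats S, Q, R, and P → score 4.
T has the best pairwise record.

T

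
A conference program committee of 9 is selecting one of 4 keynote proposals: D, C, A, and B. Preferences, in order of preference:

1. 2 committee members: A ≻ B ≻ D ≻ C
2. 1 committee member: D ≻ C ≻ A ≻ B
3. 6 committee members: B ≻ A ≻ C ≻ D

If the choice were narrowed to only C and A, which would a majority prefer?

Voters preferring C to A: 1; preferring A to C: 8.
A wins the head-to-head.

A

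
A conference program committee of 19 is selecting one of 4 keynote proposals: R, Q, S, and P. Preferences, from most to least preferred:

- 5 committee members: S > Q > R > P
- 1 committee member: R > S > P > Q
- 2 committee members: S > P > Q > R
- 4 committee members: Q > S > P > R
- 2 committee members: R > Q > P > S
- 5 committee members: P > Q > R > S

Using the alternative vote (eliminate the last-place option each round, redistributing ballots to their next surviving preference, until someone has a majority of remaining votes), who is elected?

Round 1: R 3, Q 4, S 7, P 5. Eliminate R.
Round 2: Q 6, S 8, P 5. Eliminate P.
Round 3: Q 11, S 8. Q has a majority.

Q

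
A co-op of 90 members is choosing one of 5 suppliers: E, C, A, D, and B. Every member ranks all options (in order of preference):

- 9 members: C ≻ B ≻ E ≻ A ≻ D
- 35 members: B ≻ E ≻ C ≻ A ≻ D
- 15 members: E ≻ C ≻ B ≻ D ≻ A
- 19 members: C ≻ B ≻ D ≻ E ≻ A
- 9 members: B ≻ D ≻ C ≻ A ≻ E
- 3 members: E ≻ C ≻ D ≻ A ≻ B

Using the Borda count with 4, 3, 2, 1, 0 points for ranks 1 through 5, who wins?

E: 9·2 + 35·3 + 15·4 + 19·1 + 9·0 + 3·4 = 214
C: 9·4 + 35·2 + 15·3 + 19·4 + 9·2 + 3·3 = 254
A: 9·1 + 35·1 + 15·0 + 19·0 + 9·1 + 3·1 = 56
D: 9·0 + 35·0 + 15·1 + 19·2 + 9·3 + 3·2 = 86
B: 9·3 + 35·4 + 15·2 + 19·3 + 9·4 + 3·0 = 290
B has the highest Borda score (290).

B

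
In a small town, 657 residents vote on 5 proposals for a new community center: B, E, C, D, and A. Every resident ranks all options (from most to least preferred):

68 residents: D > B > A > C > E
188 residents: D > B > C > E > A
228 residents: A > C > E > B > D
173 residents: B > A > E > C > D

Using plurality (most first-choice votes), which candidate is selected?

First-place votes: B 173, E 0, C 0, D 256, A 228.
D has the most first-place votes.

D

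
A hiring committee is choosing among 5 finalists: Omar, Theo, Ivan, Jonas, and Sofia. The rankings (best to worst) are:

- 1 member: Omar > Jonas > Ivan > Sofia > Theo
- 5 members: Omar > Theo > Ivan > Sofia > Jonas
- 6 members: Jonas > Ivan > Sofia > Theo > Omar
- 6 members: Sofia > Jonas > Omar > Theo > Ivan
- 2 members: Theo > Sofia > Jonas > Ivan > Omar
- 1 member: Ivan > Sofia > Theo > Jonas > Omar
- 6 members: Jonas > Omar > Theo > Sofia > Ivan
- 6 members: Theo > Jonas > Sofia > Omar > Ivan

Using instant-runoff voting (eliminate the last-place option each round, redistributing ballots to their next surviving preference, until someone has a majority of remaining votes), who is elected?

Round 1: Omar 6, Theo 8, Ivan 1, Jonas 12, Sofia 6. Eliminate Ivan.
Round 2: Omar 6, Theo 8, Jonas 12, Sofia 7. Eliminate Omar.
Round 3: Theo 13, Jonas 13, Sofia 7. Eliminate Sofia.
Round 4: Theo 14, Jonas 19. Jonas has a majority.

Jonas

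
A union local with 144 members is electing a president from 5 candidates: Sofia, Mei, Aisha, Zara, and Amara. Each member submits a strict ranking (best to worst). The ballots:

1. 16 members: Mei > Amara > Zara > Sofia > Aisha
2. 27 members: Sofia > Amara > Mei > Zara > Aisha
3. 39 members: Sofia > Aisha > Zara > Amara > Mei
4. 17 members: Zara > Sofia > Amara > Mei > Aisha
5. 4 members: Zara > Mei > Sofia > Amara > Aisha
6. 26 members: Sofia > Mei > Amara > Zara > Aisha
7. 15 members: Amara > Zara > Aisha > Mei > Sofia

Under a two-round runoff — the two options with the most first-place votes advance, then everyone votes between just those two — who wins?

Round 1 first-place votes: Sofia 92, Mei 16, Aisha 0, Zara 21, Amara 15.
Sofia and Zara advance.
Runoff: Sofia is preferred to Zara by 92 voters; Zara by 52.
Sofia wins the runoff.

Sofia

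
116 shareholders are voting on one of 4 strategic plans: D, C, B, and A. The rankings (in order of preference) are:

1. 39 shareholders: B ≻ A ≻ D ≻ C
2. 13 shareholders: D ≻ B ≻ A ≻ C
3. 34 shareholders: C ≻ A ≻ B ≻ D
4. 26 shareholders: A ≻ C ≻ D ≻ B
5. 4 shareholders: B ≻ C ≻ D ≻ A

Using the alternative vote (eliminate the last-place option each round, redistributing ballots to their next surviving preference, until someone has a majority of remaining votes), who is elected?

C

Round 1: D 13, C 34, B 43, A 26. Eliminate D.
Round 2: C 34, B 56, A 26. Eliminate A.
Round 3: C 60, B 56. C has a majority.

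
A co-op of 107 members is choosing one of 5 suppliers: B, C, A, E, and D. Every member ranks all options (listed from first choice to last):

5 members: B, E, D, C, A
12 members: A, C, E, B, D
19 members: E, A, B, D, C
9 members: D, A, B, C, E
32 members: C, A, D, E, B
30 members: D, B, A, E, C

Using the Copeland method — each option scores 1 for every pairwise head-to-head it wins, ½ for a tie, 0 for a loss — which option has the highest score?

B: beats C; loses to A, E, and D → score 1.
C: loses to B, A, E, and D → score 0.
A: beats B, C, E, and D → score 4.
E: beats B and C; loses to A and D → score 2.
D: beats B, C, and E; loses to A → score 3.
A has the best pairwise record.

A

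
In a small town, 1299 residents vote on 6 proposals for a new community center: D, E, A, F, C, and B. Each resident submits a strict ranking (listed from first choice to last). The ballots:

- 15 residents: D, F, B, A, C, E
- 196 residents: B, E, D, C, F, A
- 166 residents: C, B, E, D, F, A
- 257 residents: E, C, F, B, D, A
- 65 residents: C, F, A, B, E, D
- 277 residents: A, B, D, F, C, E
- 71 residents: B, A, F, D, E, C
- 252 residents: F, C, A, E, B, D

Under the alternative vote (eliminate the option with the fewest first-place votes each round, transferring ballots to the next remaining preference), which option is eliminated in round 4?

A

Round 1: D 15, E 257, A 277, F 252, C 231, B 267. Eliminate D.
Round 2: E 257, A 277, F 267, C 231, B 267. Eliminate C.
Round 3: E 257, A 277, F 332, B 433. Eliminate E.
Round 4: A 277, F 589, B 433. Eliminate A.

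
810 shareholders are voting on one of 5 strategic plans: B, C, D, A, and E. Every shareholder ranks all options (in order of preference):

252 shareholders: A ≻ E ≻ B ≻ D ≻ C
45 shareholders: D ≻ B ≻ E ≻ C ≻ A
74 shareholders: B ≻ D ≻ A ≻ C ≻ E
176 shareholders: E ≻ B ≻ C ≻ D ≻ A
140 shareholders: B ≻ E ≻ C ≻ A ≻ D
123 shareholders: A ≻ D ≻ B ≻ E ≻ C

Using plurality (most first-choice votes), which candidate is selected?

A

First-place votes: B 214, C 0, D 45, A 375, E 176.
A has the most first-place votes.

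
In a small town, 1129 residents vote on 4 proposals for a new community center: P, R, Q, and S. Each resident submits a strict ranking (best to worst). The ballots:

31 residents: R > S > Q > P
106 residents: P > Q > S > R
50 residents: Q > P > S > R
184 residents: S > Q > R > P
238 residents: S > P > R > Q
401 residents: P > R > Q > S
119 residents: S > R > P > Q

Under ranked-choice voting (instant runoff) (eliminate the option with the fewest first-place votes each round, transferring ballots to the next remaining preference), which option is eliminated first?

Round 1: P 507, R 31, Q 50, S 541. Eliminate R.

R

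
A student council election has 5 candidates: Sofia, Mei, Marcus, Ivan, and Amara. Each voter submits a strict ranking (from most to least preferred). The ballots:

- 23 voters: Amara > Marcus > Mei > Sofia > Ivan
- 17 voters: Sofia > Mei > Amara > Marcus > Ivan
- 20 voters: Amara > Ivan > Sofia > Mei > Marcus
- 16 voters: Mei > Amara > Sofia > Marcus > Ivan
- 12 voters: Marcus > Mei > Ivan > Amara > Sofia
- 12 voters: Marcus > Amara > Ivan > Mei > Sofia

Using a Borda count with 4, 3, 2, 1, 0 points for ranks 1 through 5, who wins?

Amara

Sofia: 23·1 + 17·4 + 20·2 + 16·2 + 12·0 + 12·0 = 163
Mei: 23·2 + 17·3 + 20·1 + 16·4 + 12·3 + 12·1 = 229
Marcus: 23·3 + 17·1 + 20·0 + 16·1 + 12·4 + 12·4 = 198
Ivan: 23·0 + 17·0 + 20·3 + 16·0 + 12·2 + 12·2 = 108
Amara: 23·4 + 17·2 + 20·4 + 16·3 + 12·1 + 12·3 = 302
Amara has the highest Borda score (302).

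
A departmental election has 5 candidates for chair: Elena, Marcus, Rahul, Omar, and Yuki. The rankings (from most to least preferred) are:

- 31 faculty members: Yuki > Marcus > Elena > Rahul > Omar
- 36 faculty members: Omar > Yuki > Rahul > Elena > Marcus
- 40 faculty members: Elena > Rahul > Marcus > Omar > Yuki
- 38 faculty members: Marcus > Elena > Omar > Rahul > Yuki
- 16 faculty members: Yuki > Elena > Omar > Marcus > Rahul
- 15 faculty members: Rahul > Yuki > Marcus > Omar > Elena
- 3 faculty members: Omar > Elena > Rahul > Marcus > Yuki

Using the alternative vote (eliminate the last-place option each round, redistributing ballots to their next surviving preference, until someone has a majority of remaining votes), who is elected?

Yuki

Round 1: Elena 40, Marcus 38, Rahul 15, Omar 39, Yuki 47. Eliminate Rahul.
Round 2: Elena 40, Marcus 38, Omar 39, Yuki 62. Eliminate Marcus.
Round 3: Elena 78, Omar 39, Yuki 62. Eliminate Omar.
Round 4: Elena 81, Yuki 98. Yuki has a majority.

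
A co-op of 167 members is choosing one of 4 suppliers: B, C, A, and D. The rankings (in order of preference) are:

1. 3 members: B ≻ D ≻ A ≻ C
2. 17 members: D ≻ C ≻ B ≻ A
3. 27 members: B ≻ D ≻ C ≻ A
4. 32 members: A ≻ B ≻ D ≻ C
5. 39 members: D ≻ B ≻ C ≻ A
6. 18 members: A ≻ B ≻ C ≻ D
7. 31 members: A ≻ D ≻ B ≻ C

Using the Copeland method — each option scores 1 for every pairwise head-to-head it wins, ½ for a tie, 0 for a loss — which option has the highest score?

D

B: beats C and A; loses to D → score 2.
C: loses to B, A, and D → score 0.
A: beats C; loses to B and D → score 1.
D: beats B, C, and A → score 3.
D has the best pairwise record.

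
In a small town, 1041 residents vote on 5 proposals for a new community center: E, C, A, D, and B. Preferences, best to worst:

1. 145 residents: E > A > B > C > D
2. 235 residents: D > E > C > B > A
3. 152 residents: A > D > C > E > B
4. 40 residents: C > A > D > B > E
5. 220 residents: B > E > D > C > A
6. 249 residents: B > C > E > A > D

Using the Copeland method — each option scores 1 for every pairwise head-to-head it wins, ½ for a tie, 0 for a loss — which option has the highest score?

E: beats C, A, D, and B → score 4.
C: beats A; loses to E, D, and B → score 1.
A: beats D; loses to E, C, and B → score 1.
D: beats C; loses to E, A, and B → score 1.
B: beats C, A, and D; loses to E → score 3.
E has the best pairwise record.

E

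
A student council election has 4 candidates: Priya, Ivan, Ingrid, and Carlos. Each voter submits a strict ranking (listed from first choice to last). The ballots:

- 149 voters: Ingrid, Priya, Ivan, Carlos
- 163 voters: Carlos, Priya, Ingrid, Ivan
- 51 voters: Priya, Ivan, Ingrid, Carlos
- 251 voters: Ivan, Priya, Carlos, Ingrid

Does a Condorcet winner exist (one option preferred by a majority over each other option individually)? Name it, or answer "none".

Priya vs Ivan: 363–251 for Priya.
Priya vs Ingrid: 465–149 for Priya.
Priya vs Carlos: 451–163 for Priya.
Priya beats every other option head-to-head.

Priya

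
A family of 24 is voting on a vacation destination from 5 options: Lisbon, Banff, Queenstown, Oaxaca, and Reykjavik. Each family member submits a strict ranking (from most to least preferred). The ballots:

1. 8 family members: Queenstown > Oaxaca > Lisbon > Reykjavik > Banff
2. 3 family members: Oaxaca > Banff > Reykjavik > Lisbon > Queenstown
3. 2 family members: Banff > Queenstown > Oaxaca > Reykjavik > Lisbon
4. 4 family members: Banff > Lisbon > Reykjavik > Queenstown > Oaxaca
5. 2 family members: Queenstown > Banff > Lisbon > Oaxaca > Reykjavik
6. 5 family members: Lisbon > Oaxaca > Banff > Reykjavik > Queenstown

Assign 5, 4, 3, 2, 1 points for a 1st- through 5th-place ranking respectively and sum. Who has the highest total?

Lisbon: 8·3 + 3·2 + 2·1 + 4·4 + 2·3 + 5·5 = 79
Banff: 8·1 + 3·4 + 2·5 + 4·5 + 2·4 + 5·3 = 73
Queenstown: 8·5 + 3·1 + 2·4 + 4·2 + 2·5 + 5·1 = 74
Oaxaca: 8·4 + 3·5 + 2·3 + 4·1 + 2·2 + 5·4 = 81
Reykjavik: 8·2 + 3·3 + 2·2 + 4·3 + 2·1 + 5·2 = 53
Oaxaca has the highest Borda score (81).

Oaxaca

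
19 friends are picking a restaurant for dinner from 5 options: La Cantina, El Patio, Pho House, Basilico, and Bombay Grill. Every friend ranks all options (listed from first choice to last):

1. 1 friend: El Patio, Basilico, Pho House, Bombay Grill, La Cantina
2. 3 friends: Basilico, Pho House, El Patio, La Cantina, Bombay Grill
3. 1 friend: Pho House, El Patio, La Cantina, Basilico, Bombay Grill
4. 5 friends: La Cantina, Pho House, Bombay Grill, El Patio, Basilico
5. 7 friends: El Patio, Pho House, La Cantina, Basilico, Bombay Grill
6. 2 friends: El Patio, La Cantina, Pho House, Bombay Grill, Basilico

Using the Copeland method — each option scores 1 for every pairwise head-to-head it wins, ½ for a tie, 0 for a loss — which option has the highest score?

El Patio

La Cantina: beats Basilico and Bombay Grill; loses to El Patio and Pho House → score 2.
El Patio: beats La Cantina, Pho House, Basilico, and Bombay Grill → score 4.
Pho House: beats La Cantina, Basilico, and Bombay Grill; loses to El Patio → score 3.
Basilico: beats Bombay Grill; loses to La Cantina, El Patio, and Pho House → score 1.
Bombay Grill: loses to La Cantina, El Patio, Pho House, and Basilico → score 0.
El Patio has the best pairwise record.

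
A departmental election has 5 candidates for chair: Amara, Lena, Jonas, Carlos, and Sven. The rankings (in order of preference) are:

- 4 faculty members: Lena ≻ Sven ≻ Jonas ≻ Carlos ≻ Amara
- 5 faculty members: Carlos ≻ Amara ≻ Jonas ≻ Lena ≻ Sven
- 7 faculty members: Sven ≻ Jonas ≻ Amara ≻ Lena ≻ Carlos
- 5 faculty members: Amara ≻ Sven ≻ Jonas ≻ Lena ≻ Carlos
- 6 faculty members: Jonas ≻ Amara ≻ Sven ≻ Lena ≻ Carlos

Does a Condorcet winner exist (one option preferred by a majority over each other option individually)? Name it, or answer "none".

Checking pairwise contests:
Jonas beats Amara 17–10.
Amara beats Lena 23–4.
Sven beats Jonas 16–11.
Amara beats Carlos 18–9.
Amara beats Sven 16–11.
Every option loses at least one head-to-head, so there is no Condorcet winner.

none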